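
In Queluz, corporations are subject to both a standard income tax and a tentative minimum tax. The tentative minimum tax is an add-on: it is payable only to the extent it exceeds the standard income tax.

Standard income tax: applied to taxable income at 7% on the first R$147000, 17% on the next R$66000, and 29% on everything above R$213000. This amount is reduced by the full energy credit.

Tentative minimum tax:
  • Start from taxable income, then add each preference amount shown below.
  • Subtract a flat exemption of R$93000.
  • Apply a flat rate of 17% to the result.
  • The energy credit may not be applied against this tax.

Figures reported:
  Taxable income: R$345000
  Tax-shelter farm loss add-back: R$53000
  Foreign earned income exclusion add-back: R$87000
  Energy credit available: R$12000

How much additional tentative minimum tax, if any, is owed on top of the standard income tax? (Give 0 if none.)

Tentative minimum tax:
  Adjusted income: R$345000 + R$53000 + R$87000 = R$485000
  Less exemption R$93000 → base R$392000
  R$392000 × 17% = R$66640

Standard income tax:
  R$147000 × 7% = R$10290
  R$66000 × 17% = R$11220
  R$132000 × 29% = R$38280
  → R$59790
  Less energy credit R$12000 → R$47790

Excess of tentative minimum tax over standard income tax: R$66640 − R$47790 = R$18850.

R$18850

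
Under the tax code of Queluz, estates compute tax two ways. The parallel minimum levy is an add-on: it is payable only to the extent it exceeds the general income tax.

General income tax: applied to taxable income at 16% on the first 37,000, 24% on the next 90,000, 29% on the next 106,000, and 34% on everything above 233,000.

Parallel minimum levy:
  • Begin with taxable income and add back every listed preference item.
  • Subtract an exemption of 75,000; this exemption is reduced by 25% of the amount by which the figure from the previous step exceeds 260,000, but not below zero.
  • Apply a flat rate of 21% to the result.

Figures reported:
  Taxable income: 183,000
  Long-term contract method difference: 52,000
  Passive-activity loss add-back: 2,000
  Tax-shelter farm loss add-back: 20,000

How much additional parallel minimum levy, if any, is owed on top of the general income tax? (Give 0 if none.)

0

General income tax:
  37,000 × 16% = 5,920
  90,000 × 24% = 21,600
  56,000 × 29% = 16,240
  → 43,760

Parallel minimum levy:
  Adjusted income: 183,000 + 52,000 + 2,000 + 20,000 = 257,000
  Exemption: 257,000 ≤ 260,000, so full 75,000 applies
  Base: 257,000 − 75,000 = 182,000
  182,000 × 21% = 38,220

38,220 ≤ 43,760, so no add-on is due.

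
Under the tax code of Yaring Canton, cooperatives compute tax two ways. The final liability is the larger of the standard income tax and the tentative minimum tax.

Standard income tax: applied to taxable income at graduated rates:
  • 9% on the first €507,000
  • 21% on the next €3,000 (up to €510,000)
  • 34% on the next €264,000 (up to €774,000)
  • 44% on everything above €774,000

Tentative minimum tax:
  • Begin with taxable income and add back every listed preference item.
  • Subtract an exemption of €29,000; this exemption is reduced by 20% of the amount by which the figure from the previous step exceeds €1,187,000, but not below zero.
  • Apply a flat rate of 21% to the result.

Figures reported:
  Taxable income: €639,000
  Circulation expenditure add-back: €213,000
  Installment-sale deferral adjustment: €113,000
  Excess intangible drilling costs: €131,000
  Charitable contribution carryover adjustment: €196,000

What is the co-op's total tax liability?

€269,640

Tentative minimum tax:
  Adjusted income: €639,000 + €213,000 + €113,000 + €131,000 + €196,000 = €1,292,000
  Exemption: €29,000 − 20% × (€1,292,000 − €1,187,000) = €29,000 − €21,000 = €8,000
  Base: €1,292,000 − €8,000 = €1,284,000
  €1,284,000 × 21% = €269,640

Standard income tax:
  €507,000 × 9% = €45,630
  €3,000 × 21% = €630
  €129,000 × 34% = €43,860
  → €90,120

€269,640 > €90,120, so the tentative minimum tax is the binding amount.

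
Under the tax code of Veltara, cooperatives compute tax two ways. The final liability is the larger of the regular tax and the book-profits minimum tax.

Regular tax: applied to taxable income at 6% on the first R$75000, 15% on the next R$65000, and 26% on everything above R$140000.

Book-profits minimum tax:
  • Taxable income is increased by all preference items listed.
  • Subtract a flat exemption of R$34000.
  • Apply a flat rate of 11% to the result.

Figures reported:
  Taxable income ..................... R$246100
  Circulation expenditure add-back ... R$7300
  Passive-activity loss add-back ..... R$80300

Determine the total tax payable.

Regular tax:
  R$75000 × 6% = R$4500
  R$65000 × 15% = R$9750
  R$106100 × 26% = R$27586
  → R$41836

Book-profits minimum tax:
  Adjusted income: R$246100 + R$7300 + R$80300 = R$333700
  Less exemption R$34000 → base R$299700
  R$299700 × 11% = R$32967

R$41836 > R$32967, so the regular tax governs.

R$41836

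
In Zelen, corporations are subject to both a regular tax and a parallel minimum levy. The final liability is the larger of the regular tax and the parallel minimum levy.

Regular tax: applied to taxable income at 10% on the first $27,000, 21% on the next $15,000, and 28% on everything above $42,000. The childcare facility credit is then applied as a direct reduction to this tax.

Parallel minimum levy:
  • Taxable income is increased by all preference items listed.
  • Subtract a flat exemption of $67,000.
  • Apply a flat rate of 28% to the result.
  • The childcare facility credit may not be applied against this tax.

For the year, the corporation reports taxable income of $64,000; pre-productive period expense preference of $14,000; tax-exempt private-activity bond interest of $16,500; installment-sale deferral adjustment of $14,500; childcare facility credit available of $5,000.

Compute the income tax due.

$11,760

Parallel minimum levy:
  Adjusted income: $64,000 + $14,000 + $16,500 + $14,500 = $109,000
  Less exemption $67,000 → base $42,000
  $42,000 × 28% = $11,760

Regular tax:
  $27,000 × 10% = $2,700
  $15,000 × 21% = $3,150
  $22,000 × 28% = $6,160
  → $12,010
  Less childcare facility credit $5,000 → $7,010

$11,760 > $7,010, so the parallel minimum levy is the binding amount.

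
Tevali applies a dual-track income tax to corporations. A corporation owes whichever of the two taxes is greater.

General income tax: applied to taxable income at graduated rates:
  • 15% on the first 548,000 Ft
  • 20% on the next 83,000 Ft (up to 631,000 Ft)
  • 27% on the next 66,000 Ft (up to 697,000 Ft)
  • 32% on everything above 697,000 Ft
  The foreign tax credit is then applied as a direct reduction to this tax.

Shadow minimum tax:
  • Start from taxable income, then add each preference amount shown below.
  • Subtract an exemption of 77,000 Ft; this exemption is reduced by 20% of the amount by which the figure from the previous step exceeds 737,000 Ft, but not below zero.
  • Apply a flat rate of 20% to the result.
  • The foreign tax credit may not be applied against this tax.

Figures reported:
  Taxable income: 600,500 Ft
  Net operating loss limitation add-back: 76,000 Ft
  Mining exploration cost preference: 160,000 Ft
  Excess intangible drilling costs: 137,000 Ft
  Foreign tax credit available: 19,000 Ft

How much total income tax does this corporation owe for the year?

General income tax:
  548,000 Ft × 15% = 82,200 Ft
  52,500 Ft × 20% = 10,500 Ft
  → 92,700 Ft
  Less foreign tax credit 19,000 Ft → 73,700 Ft

Shadow minimum tax:
  Adjusted income: 600,500 Ft + 76,000 Ft + 160,000 Ft + 137,000 Ft = 973,500 Ft
  Exemption: 77,000 Ft − 20% × (973,500 Ft − 737,000 Ft) = 77,000 Ft − 47,300 Ft = 29,700 Ft
  Base: 973,500 Ft − 29,700 Ft = 943,800 Ft
  943,800 Ft × 20% = 188,760 Ft

188,760 Ft > 73,700 Ft, so the shadow minimum tax is the binding amount.

188,760 Ft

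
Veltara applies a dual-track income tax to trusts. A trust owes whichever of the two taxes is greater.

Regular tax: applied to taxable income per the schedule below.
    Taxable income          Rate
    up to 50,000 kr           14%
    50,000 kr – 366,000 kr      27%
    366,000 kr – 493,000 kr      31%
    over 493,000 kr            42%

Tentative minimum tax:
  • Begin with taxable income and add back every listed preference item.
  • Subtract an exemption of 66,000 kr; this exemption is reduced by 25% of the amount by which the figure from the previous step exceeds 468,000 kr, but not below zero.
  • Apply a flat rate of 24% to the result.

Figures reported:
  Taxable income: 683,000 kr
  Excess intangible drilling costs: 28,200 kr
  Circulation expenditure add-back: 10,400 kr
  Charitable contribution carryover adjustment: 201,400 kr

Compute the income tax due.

Tentative minimum tax:
  Adjusted income: 683,000 kr + 28,200 kr + 10,400 kr + 201,400 kr = 923,000 kr
  Exemption: 25% × (923,000 kr − 468,000 kr) = 113,750 kr ≥ 66,000 kr, so the exemption is fully phased out
  Base: 923,000 kr − 0 kr = 923,000 kr
  923,000 kr × 24% = 221,520 kr

Regular tax:
  50,000 kr × 14% = 7,000 kr
  316,000 kr × 27% = 85,320 kr
  127,000 kr × 31% = 39,370 kr
  190,000 kr × 42% = 79,800 kr
  → 211,490 kr

221,520 kr > 211,490 kr, so the tentative minimum tax is the binding amount.

221,520 kr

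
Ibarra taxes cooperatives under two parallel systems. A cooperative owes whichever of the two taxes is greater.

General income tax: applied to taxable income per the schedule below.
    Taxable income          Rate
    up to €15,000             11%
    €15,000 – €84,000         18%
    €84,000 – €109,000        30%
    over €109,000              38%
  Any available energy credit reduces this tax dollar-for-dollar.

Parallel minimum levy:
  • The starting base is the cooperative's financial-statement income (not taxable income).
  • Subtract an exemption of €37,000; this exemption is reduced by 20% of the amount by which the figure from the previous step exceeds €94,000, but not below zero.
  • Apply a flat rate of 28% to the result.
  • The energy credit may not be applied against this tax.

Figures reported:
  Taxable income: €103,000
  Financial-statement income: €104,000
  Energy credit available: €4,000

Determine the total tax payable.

€19,320

General income tax:
  €15,000 × 11% = €1,650
  €69,000 × 18% = €12,420
  €19,000 × 30% = €5,700
  → €19,770
  Less energy credit €4,000 → €15,770

Parallel minimum levy:
  Base (financial-statement income): €104,000
  Exemption: €37,000 − 20% × (€104,000 − €94,000) = €37,000 − €2,000 = €35,000
  Base: €104,000 − €35,000 = €69,000
  €69,000 × 28% = €19,320

€19,320 > €15,770, so the parallel minimum levy is the binding amount.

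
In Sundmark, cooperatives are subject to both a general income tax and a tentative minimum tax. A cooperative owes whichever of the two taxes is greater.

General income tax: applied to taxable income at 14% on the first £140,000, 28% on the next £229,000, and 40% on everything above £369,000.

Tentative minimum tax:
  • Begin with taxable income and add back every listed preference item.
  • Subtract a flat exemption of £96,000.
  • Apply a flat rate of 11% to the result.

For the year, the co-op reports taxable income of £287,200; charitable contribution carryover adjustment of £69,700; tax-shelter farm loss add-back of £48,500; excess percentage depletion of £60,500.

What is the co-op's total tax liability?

Tentative minimum tax:
  Adjusted income: £287,200 + £69,700 + £48,500 + £60,500 = £465,900
  Less exemption £96,000 → base £369,900
  £369,900 × 11% = £40,689

General income tax:
  £140,000 × 14% = £19,600
  £147,200 × 28% = £41,216
  → £60,816

£60,816 > £40,689, so the general income tax governs.

£60,816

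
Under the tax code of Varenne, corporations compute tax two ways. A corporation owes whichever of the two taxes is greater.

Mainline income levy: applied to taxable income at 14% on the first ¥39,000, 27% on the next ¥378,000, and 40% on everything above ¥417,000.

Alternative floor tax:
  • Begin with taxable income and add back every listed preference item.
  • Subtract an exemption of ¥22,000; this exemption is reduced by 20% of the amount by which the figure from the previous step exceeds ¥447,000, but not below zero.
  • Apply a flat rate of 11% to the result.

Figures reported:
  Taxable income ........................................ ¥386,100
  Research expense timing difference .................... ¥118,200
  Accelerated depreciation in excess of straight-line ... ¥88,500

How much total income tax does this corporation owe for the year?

Mainline income levy:
  ¥39,000 × 14% = ¥5,460
  ¥347,100 × 27% = ¥93,717
  → ¥99,177

Alternative floor tax:
  Adjusted income: ¥386,100 + ¥118,200 + ¥88,500 = ¥592,800
  Exemption: 20% × (¥592,800 − ¥447,000) = ¥29,160 ≥ ¥22,000, so the exemption is fully phased out
  Base: ¥592,800 − ¥0 = ¥592,800
  ¥592,800 × 11% = ¥65,208

¥99,177 > ¥65,208, so the mainline income levy governs.

¥99,177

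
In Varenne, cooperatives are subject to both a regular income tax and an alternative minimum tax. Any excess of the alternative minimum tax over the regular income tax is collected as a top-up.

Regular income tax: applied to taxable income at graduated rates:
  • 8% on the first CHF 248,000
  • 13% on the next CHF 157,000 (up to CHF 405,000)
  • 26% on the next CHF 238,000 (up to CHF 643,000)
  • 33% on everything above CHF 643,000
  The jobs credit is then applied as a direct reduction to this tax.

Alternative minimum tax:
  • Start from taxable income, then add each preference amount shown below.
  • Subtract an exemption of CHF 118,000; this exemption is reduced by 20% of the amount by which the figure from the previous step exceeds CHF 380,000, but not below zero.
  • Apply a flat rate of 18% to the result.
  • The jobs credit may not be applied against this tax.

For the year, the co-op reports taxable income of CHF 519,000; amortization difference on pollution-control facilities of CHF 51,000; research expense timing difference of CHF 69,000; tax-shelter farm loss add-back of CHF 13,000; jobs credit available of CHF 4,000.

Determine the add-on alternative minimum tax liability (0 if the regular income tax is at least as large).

CHF 40,022

Alternative minimum tax:
  Adjusted income: CHF 519,000 + CHF 51,000 + CHF 69,000 + CHF 13,000 = CHF 652,000
  Exemption: CHF 118,000 − 20% × (CHF 652,000 − CHF 380,000) = CHF 118,000 − CHF 54,400 = CHF 63,600
  Base: CHF 652,000 − CHF 63,600 = CHF 588,400
  CHF 588,400 × 18% = CHF 105,912

Regular income tax:
  CHF 248,000 × 8% = CHF 19,840
  CHF 157,000 × 13% = CHF 20,410
  CHF 114,000 × 26% = CHF 29,640
  → CHF 69,890
  Less jobs credit CHF 4,000 → CHF 65,890

Excess of alternative minimum tax over regular income tax: CHF 105,912 − CHF 65,890 = CHF 40,022.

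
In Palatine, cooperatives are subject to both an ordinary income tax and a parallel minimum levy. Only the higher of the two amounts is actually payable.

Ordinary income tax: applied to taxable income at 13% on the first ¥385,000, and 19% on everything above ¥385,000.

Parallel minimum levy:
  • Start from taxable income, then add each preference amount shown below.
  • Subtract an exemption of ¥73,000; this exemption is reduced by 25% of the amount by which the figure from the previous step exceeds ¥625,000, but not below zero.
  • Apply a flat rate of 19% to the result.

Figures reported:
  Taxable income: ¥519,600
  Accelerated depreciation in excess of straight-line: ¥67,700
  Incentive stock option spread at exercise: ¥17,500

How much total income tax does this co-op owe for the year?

Parallel minimum levy:
  Adjusted income: ¥519,600 + ¥67,700 + ¥17,500 = ¥604,800
  Exemption: ¥604,800 ≤ ¥625,000, so full ¥73,000 applies
  Base: ¥604,800 − ¥73,000 = ¥531,800
  ¥531,800 × 19% = ¥101,042

Ordinary income tax:
  ¥385,000 × 13% = ¥50,050
  ¥134,600 × 19% = ¥25,574
  → ¥75,624

¥101,042 > ¥75,624, so the parallel minimum levy is the binding amount.

¥101,042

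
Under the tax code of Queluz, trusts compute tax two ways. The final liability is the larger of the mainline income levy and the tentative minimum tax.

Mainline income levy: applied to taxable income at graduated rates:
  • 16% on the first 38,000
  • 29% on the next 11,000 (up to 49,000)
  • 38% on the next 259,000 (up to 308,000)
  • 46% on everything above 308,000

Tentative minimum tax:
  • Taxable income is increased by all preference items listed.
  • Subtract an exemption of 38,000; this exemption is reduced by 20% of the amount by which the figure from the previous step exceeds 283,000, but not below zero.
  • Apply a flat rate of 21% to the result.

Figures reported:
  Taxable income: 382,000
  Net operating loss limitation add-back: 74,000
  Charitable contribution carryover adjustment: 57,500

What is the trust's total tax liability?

Mainline income levy:
  38,000 × 16% = 6,080
  11,000 × 29% = 3,190
  259,000 × 38% = 98,420
  74,000 × 46% = 34,040
  → 141,730

Tentative minimum tax:
  Adjusted income: 382,000 + 74,000 + 57,500 = 513,500
  Exemption: 20% × (513,500 − 283,000) = 46,100 ≥ 38,000, so the exemption is fully phased out
  Base: 513,500 − 0 = 513,500
  513,500 × 21% = 107,835

141,730 > 107,835, so the mainline income levy governs.

141,730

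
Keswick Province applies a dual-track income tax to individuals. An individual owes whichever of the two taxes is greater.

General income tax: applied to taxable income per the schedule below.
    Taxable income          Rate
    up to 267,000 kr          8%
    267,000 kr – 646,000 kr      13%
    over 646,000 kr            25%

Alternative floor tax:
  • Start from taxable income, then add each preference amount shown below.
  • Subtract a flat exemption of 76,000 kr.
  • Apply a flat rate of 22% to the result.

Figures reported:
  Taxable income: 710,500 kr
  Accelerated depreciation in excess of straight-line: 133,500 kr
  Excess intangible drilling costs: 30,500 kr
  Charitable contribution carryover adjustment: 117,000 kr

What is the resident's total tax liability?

201,410 kr

General income tax:
  267,000 kr × 8% = 21,360 kr
  379,000 kr × 13% = 49,270 kr
  64,500 kr × 25% = 16,125 kr
  → 86,755 kr

Alternative floor tax:
  Adjusted income: 710,500 kr + 133,500 kr + 30,500 kr + 117,000 kr = 991,500 kr
  Less exemption 76,000 kr → base 915,500 kr
  915,500 kr × 22% = 201,410 kr

201,410 kr > 86,755 kr, so the alternative floor tax is the binding amount.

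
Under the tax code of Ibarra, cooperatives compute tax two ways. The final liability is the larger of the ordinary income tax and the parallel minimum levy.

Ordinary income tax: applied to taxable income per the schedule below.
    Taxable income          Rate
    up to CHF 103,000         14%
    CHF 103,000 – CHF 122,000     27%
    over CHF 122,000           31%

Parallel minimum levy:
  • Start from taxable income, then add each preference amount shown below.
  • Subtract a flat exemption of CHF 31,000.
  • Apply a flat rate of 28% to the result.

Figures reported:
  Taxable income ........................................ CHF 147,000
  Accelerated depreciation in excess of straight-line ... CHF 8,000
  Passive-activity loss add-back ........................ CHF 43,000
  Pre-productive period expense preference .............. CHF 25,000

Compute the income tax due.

CHF 53,760

Parallel minimum levy:
  Adjusted income: CHF 147,000 + CHF 8,000 + CHF 43,000 + CHF 25,000 = CHF 223,000
  Less exemption CHF 31,000 → base CHF 192,000
  CHF 192,000 × 28% = CHF 53,760

Ordinary income tax:
  CHF 103,000 × 14% = CHF 14,420
  CHF 19,000 × 27% = CHF 5,130
  CHF 25,000 × 31% = CHF 7,750
  → CHF 27,300

CHF 53,760 > CHF 27,300, so the parallel minimum levy is the binding amount.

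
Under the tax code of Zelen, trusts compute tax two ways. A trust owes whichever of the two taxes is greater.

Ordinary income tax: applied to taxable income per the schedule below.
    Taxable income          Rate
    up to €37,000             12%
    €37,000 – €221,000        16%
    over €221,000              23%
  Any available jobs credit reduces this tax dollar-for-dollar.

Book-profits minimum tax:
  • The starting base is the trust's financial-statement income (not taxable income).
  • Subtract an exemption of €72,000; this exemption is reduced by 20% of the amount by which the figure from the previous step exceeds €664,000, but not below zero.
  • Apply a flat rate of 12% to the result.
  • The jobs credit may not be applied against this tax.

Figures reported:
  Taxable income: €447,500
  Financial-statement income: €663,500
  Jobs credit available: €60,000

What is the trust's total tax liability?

Ordinary income tax:
  €37,000 × 12% = €4,440
  €184,000 × 16% = €29,440
  €226,500 × 23% = €52,095
  → €85,975
  Less jobs credit €60,000 → €25,975

Book-profits minimum tax:
  Base (financial-statement income): €663,500
  Exemption: €663,500 ≤ €664,000, so full €72,000 applies
  Base: €663,500 − €72,000 = €591,500
  €591,500 × 12% = €70,980

€70,980 > €25,975, so the book-profits minimum tax is the binding amount.

€70,980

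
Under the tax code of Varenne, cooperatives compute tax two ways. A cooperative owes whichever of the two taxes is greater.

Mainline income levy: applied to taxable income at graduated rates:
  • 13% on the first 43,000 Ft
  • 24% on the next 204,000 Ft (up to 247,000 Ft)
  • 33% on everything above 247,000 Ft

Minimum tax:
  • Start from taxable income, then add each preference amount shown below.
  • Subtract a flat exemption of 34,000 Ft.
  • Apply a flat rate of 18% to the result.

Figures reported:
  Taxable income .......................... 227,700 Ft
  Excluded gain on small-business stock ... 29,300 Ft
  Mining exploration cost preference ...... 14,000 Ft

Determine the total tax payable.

49,918 Ft

Mainline income levy:
  43,000 Ft × 13% = 5,590 Ft
  184,700 Ft × 24% = 44,328 Ft
  → 49,918 Ft

Minimum tax:
  Adjusted income: 227,700 Ft + 29,300 Ft + 14,000 Ft = 271,000 Ft
  Less exemption 34,000 Ft → base 237,000 Ft
  237,000 Ft × 18% = 42,660 Ft

49,918 Ft > 42,660 Ft, so the mainline income levy governs.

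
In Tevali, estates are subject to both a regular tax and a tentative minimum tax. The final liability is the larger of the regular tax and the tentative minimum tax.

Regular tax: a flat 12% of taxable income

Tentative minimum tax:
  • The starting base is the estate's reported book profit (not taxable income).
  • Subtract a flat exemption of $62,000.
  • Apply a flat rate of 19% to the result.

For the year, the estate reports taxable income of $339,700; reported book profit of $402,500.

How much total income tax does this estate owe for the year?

Regular tax:
  $339,700 × 12% = $40,764

Tentative minimum tax:
  Base (reported book profit): $402,500
  Less exemption $62,000 → base $340,500
  $340,500 × 19% = $64,695

$64,695 > $40,764, so the tentative minimum tax is the binding amount.

$64,695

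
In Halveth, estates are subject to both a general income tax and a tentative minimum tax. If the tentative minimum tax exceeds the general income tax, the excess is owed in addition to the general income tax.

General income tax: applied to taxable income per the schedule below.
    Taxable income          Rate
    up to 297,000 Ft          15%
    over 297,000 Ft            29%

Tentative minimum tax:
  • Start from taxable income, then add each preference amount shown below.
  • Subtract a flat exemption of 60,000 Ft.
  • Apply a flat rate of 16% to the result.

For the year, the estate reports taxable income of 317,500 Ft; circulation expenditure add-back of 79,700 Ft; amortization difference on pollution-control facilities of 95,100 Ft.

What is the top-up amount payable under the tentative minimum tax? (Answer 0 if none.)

Tentative minimum tax:
  Adjusted income: 317,500 Ft + 79,700 Ft + 95,100 Ft = 492,300 Ft
  Less exemption 60,000 Ft → base 432,300 Ft
  432,300 Ft × 16% = 69,168 Ft

General income tax:
  297,000 Ft × 15% = 44,550 Ft
  20,500 Ft × 29% = 5,945 Ft
  → 50,495 Ft

Excess of tentative minimum tax over general income tax: 69,168 Ft − 50,495 Ft = 18,673 Ft.

18,673 Ft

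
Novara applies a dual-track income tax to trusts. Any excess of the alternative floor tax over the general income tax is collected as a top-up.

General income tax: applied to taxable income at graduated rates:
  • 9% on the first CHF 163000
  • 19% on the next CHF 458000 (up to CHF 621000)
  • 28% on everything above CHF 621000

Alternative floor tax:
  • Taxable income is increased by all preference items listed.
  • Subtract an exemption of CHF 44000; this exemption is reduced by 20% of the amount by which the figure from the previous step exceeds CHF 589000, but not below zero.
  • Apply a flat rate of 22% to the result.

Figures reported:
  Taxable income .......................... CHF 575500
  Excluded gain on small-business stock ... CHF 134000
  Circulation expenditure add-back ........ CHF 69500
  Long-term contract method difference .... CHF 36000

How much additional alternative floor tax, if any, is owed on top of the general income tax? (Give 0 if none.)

CHF 86255

General income tax:
  CHF 163000 × 9% = CHF 14670
  CHF 412500 × 19% = CHF 78375
  → CHF 93045

Alternative floor tax:
  Adjusted income: CHF 575500 + CHF 134000 + CHF 69500 + CHF 36000 = CHF 815000
  Exemption: 20% × (CHF 815000 − CHF 589000) = CHF 45200 ≥ CHF 44000, so the exemption is fully phased out
  Base: CHF 815000 − CHF 0 = CHF 815000
  CHF 815000 × 22% = CHF 179300

Excess of alternative floor tax over general income tax: CHF 179300 − CHF 93045 = CHF 86255.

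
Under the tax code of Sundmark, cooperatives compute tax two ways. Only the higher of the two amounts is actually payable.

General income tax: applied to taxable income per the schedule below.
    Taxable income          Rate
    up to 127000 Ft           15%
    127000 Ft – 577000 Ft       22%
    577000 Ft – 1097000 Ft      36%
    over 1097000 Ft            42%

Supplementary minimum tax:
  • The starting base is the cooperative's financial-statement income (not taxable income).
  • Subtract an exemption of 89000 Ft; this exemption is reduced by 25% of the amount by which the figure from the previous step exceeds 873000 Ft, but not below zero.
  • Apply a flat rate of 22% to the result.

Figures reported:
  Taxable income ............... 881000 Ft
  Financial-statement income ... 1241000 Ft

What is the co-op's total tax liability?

Supplementary minimum tax:
  Base (financial-statement income): 1241000 Ft
  Exemption: 25% × (1241000 Ft − 873000 Ft) = 92000 Ft ≥ 89000 Ft, so the exemption is fully phased out
  Base: 1241000 Ft − 0 Ft = 1241000 Ft
  1241000 Ft × 22% = 273020 Ft

General income tax:
  127000 Ft × 15% = 19050 Ft
  450000 Ft × 22% = 99000 Ft
  304000 Ft × 36% = 109440 Ft
  → 227490 Ft

273020 Ft > 227490 Ft, so the supplementary minimum tax is the binding amount.

273020 Ft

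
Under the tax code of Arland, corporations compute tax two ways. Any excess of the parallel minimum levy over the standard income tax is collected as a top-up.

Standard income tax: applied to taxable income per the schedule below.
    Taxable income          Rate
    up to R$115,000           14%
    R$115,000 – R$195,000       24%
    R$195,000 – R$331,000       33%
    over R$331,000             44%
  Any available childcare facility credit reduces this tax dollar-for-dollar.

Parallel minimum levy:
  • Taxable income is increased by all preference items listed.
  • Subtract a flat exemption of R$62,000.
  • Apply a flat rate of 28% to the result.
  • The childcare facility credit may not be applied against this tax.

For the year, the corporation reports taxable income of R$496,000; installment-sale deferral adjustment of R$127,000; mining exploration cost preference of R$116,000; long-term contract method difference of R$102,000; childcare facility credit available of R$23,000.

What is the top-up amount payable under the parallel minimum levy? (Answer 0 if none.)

R$88,340

Standard income tax:
  R$115,000 × 14% = R$16,100
  R$80,000 × 24% = R$19,200
  R$136,000 × 33% = R$44,880
  R$165,000 × 44% = R$72,600
  → R$152,780
  Less childcare facility credit R$23,000 → R$129,780

Parallel minimum levy:
  Adjusted income: R$496,000 + R$127,000 + R$116,000 + R$102,000 = R$841,000
  Less exemption R$62,000 → base R$779,000
  R$779,000 × 28% = R$218,120

Excess of parallel minimum levy over standard income tax: R$218,120 − R$129,780 = R$88,340.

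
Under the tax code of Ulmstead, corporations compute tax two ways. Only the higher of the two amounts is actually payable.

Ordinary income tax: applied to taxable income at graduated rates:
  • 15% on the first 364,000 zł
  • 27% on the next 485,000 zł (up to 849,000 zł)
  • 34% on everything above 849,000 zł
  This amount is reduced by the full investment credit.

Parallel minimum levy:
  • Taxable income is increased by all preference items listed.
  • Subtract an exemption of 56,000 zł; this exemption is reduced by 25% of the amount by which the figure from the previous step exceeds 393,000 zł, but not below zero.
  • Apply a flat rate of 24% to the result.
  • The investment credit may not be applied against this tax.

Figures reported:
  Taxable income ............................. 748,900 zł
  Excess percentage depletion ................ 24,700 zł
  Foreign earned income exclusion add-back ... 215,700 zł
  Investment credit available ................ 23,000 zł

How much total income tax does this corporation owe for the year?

Parallel minimum levy:
  Adjusted income: 748,900 zł + 24,700 zł + 215,700 zł = 989,300 zł
  Exemption: 25% × (989,300 zł − 393,000 zł) = 149,075 zł ≥ 56,000 zł, so the exemption is fully phased out
  Base: 989,300 zł − 0 zł = 989,300 zł
  989,300 zł × 24% = 237,432 zł

Ordinary income tax:
  364,000 zł × 15% = 54,600 zł
  384,900 zł × 27% = 103,923 zł
  → 158,523 zł
  Less investment credit 23,000 zł → 135,523 zł

237,432 zł > 135,523 zł, so the parallel minimum levy is the binding amount.

237,432 zł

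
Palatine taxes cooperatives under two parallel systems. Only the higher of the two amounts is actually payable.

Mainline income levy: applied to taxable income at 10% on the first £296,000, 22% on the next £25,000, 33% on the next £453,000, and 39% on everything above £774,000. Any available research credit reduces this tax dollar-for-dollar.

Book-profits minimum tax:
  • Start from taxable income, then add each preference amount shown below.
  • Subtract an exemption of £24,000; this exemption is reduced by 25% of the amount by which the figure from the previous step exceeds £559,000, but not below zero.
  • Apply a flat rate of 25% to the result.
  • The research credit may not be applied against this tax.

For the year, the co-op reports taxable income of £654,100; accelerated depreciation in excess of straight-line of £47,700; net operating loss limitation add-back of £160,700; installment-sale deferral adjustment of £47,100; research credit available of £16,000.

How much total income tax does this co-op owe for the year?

Book-profits minimum tax:
  Adjusted income: £654,100 + £47,700 + £160,700 + £47,100 = £909,600
  Exemption: 25% × (£909,600 − £559,000) = £87,650 ≥ £24,000, so the exemption is fully phased out
  Base: £909,600 − £0 = £909,600
  £909,600 × 25% = £227,400

Mainline income levy:
  £296,000 × 10% = £29,600
  £25,000 × 22% = £5,500
  £333,100 × 33% = £109,923
  → £145,023
  Less research credit £16,000 → £129,023

£227,400 > £129,023, so the book-profits minimum tax is the binding amount.

£227,400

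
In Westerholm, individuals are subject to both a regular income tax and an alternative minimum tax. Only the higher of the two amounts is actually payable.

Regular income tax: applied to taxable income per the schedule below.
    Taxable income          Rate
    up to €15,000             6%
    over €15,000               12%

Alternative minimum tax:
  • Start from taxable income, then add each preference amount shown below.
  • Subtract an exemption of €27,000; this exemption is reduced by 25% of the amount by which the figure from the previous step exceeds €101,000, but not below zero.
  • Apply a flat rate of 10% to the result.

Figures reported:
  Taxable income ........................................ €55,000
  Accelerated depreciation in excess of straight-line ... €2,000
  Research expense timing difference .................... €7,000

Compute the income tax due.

Alternative minimum tax:
  Adjusted income: €55,000 + €2,000 + €7,000 = €64,000
  Exemption: €64,000 ≤ €101,000, so full €27,000 applies
  Base: €64,000 − €27,000 = €37,000
  €37,000 × 10% = €3,700

Regular income tax:
  €15,000 × 6% = €900
  €40,000 × 12% = €4,800
  → €5,700

€5,700 > €3,700, so the regular income tax governs.

€5,700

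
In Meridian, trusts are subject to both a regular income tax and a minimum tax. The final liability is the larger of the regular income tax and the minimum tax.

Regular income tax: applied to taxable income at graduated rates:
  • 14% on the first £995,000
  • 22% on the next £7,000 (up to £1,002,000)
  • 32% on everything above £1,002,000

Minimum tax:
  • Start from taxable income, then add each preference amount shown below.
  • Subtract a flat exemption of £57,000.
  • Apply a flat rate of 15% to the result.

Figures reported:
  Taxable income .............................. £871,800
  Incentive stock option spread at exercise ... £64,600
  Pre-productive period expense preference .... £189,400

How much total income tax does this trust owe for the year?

Minimum tax:
  Adjusted income: £871,800 + £64,600 + £189,400 = £1,125,800
  Less exemption £57,000 → base £1,068,800
  £1,068,800 × 15% = £160,320

Regular income tax:
  £871,800 × 14% = £122,052

£160,320 > £122,052, so the minimum tax is the binding amount.

£160,320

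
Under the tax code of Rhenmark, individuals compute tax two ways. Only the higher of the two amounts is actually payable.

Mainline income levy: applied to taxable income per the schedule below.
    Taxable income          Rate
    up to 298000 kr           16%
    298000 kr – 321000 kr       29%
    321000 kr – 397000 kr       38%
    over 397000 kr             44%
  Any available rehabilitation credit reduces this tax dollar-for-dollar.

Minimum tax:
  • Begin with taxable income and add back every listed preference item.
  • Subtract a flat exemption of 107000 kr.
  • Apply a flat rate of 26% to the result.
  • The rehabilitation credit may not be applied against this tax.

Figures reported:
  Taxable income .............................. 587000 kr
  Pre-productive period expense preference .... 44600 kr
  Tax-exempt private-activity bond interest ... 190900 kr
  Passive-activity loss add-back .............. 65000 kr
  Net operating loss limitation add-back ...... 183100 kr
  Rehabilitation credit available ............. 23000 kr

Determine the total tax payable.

250536 kr

Minimum tax:
  Adjusted income: 587000 kr + 44600 kr + 190900 kr + 65000 kr + 183100 kr = 1070600 kr
  Less exemption 107000 kr → base 963600 kr
  963600 kr × 26% = 250536 kr

Mainline income levy:
  298000 kr × 16% = 47680 kr
  23000 kr × 29% = 6670 kr
  76000 kr × 38% = 28880 kr
  190000 kr × 44% = 83600 kr
  → 166830 kr
  Less rehabilitation credit 23000 kr → 143830 kr

250536 kr > 143830 kr, so the minimum tax is the binding amount.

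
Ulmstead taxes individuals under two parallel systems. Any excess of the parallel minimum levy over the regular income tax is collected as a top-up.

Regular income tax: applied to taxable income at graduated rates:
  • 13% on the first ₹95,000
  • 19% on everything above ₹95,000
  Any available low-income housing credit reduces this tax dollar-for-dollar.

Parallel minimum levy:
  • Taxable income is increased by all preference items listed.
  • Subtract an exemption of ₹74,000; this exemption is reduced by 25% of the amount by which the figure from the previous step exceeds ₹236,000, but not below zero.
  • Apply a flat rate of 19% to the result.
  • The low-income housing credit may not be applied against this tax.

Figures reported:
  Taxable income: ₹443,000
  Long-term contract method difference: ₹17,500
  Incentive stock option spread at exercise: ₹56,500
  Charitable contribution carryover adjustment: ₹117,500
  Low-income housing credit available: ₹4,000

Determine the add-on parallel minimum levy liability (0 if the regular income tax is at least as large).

₹46,085

Parallel minimum levy:
  Adjusted income: ₹443,000 + ₹17,500 + ₹56,500 + ₹117,500 = ₹634,500
  Exemption: 25% × (₹634,500 − ₹236,000) = ₹99,625 ≥ ₹74,000, so the exemption is fully phased out
  Base: ₹634,500 − ₹0 = ₹634,500
  ₹634,500 × 19% = ₹120,555

Regular income tax:
  ₹95,000 × 13% = ₹12,350
  ₹348,000 × 19% = ₹66,120
  → ₹78,470
  Less low-income housing credit ₹4,000 → ₹74,470

Excess of parallel minimum levy over regular income tax: ₹120,555 − ₹74,470 = ₹46,085.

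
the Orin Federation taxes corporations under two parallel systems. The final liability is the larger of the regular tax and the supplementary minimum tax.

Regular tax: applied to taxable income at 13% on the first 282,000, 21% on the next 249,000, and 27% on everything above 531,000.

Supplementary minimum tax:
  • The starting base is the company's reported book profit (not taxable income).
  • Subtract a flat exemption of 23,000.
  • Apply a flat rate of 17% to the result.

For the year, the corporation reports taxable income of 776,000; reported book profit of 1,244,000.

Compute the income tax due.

207,570

Supplementary minimum tax:
  Base (reported book profit): 1,244,000
  Less exemption 23,000 → base 1,221,000
  1,221,000 × 17% = 207,570

Regular tax:
  282,000 × 13% = 36,660
  249,000 × 21% = 52,290
  245,000 × 27% = 66,150
  → 155,100

207,570 > 155,100, so the supplementary minimum tax is the binding amount.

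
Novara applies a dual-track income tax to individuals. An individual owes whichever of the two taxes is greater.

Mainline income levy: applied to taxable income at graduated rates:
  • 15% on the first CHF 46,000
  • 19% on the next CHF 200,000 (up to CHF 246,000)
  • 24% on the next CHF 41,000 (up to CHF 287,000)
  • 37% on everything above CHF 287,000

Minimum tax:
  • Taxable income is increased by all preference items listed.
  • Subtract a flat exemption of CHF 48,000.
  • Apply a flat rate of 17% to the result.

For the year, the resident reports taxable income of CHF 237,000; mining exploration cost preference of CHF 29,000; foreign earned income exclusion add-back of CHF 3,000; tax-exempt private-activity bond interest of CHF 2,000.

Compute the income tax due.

CHF 43,190

Mainline income levy:
  CHF 46,000 × 15% = CHF 6,900
  CHF 191,000 × 19% = CHF 36,290
  → CHF 43,190

Minimum tax:
  Adjusted income: CHF 237,000 + CHF 29,000 + CHF 3,000 + CHF 2,000 = CHF 271,000
  Less exemption CHF 48,000 → base CHF 223,000
  CHF 223,000 × 17% = CHF 37,910

CHF 43,190 > CHF 37,910, so the mainline income levy governs.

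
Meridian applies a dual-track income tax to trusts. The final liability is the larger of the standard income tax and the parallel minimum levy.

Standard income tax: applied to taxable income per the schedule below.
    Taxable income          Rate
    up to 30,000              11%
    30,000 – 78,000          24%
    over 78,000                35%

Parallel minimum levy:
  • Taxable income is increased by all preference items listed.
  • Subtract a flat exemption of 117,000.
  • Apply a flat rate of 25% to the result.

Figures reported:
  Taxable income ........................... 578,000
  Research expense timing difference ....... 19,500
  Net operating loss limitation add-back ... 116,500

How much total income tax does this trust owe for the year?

Standard income tax:
  30,000 × 11% = 3,300
  48,000 × 24% = 11,520
  500,000 × 35% = 175,000
  → 189,820

Parallel minimum levy:
  Adjusted income: 578,000 + 19,500 + 116,500 = 714,000
  Less exemption 117,000 → base 597,000
  597,000 × 25% = 149,250

189,820 > 149,250, so the standard income tax governs.

189,820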